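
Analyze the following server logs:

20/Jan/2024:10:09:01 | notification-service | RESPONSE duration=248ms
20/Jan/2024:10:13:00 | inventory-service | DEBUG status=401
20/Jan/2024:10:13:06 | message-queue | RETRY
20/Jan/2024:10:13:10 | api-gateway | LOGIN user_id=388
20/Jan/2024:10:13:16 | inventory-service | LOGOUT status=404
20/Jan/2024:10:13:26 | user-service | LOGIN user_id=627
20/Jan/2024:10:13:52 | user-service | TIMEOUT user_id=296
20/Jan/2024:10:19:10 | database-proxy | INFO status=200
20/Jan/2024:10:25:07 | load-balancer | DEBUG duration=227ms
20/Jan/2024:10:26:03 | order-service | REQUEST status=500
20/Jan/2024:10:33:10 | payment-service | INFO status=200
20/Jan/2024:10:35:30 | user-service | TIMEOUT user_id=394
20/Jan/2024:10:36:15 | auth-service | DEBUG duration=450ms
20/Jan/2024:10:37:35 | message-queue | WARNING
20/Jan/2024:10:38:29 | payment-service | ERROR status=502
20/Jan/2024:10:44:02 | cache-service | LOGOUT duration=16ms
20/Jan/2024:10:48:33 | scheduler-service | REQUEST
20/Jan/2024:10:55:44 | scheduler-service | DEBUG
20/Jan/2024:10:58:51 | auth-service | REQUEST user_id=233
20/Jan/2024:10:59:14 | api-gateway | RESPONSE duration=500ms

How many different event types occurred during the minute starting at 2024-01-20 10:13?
5

To count unique event types:

1. Filter events in the minute starting at 2024-01-20 10:13
2. Extract event types from matching entries
3. Count unique types: 5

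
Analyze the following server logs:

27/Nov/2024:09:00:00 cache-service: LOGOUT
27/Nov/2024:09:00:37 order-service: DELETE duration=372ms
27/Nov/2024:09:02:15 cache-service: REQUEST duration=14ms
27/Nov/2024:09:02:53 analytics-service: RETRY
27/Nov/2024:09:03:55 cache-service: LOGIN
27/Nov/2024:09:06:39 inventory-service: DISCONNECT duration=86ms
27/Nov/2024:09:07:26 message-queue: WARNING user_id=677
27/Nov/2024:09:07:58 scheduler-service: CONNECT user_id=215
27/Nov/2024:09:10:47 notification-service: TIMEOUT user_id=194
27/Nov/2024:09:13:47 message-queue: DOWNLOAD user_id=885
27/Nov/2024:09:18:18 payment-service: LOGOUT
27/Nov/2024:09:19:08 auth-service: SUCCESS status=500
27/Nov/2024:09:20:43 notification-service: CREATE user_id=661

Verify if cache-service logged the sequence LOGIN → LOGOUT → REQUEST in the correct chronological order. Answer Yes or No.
No

To verify sequence order:

1. Find all events in sequence LOGIN → LOGOUT → REQUEST for cache-service
2. Extract their timestamps
3. Check if timestamps are in ascending order
4. Result: No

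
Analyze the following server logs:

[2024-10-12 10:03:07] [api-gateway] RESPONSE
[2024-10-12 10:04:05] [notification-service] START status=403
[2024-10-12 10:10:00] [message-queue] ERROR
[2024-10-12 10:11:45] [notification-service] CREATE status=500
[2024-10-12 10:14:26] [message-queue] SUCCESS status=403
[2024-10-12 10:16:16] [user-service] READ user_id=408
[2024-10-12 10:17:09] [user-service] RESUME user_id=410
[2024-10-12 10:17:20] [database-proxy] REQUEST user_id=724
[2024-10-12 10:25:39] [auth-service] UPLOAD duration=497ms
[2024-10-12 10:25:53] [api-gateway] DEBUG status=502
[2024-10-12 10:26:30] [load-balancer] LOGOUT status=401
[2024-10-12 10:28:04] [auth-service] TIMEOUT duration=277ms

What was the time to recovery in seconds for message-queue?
266

To calculate recovery time:

1. Find ERROR event for message-queue: 2024-10-12 10:10:00
2. Find next SUCCESS event for message-queue: 2024-10-12 10:14:26
3. Recovery time: 2024-10-12 10:14:26 - 2024-10-12 10:10:00 = 266 seconds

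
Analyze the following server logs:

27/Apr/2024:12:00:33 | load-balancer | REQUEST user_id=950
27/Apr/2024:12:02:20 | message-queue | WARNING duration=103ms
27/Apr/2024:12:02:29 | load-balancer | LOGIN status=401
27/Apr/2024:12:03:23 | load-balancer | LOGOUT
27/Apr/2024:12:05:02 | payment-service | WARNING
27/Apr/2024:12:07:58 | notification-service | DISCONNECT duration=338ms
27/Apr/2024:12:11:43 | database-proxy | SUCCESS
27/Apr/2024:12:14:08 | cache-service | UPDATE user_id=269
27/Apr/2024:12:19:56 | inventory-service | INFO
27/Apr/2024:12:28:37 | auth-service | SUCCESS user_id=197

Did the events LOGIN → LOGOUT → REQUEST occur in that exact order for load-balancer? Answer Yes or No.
No

To verify sequence order:

1. Find all events in sequence LOGIN → LOGOUT → REQUEST for load-balancer
2. Extract their timestamps
3. Check if timestamps are in ascending order
4. Result: No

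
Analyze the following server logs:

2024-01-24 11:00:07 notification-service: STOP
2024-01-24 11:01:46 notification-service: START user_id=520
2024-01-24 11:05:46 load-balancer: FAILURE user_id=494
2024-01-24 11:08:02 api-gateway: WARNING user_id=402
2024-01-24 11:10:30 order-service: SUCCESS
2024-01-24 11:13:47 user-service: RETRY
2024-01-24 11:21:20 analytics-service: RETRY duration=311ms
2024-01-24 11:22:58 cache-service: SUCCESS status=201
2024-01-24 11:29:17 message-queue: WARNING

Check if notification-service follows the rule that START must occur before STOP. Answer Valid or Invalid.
Invalid

To validate ordering:

1. Required order: START → STOP
2. Rule: START must occur before STOP
3. Check actual order of events for notification-service
4. Result: Invalid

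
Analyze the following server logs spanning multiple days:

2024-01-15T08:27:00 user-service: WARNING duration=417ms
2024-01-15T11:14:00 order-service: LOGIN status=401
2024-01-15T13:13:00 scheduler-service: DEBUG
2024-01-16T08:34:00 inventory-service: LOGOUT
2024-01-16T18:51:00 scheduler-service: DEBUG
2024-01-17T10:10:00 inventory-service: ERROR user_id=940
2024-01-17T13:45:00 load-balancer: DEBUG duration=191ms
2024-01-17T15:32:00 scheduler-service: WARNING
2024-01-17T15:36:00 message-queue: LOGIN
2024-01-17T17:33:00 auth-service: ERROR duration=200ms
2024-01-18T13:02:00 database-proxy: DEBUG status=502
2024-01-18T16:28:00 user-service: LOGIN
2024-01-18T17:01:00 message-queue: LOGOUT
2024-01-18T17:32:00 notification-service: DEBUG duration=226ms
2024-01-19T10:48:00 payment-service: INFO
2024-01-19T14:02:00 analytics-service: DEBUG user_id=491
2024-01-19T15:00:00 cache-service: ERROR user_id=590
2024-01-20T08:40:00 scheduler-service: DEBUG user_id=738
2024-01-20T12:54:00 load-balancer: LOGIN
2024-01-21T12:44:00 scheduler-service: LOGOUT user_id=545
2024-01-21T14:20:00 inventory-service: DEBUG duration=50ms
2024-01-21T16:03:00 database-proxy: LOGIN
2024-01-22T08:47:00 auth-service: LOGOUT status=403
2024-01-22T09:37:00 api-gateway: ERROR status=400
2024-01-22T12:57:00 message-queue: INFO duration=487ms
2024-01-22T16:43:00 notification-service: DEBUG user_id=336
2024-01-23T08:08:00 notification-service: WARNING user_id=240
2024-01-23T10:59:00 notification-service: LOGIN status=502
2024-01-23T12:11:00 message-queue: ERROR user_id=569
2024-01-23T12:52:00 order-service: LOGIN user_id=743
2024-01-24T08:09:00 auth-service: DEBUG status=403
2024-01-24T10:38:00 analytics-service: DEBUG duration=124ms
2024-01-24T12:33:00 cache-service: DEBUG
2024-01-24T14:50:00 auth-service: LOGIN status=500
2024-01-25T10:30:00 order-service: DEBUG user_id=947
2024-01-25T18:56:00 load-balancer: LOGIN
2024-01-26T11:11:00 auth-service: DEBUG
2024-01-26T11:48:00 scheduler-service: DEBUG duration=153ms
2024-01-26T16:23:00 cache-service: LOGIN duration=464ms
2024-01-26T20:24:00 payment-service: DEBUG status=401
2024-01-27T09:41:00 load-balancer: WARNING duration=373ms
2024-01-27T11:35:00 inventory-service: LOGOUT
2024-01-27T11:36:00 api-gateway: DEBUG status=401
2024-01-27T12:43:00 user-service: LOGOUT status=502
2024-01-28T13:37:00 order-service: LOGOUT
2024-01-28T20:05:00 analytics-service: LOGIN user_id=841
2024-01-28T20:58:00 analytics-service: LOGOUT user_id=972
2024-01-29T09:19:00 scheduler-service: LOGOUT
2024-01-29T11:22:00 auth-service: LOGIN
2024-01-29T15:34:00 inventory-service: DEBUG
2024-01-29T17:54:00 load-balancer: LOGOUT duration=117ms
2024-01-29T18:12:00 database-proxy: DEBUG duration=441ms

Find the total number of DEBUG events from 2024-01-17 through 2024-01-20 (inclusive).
5

To filter by date range:

1. Date range: 2024-01-17 through 2024-01-20, both dates inclusive
2. Filter for DEBUG events whose date falls in this range
3. Count matching events: 5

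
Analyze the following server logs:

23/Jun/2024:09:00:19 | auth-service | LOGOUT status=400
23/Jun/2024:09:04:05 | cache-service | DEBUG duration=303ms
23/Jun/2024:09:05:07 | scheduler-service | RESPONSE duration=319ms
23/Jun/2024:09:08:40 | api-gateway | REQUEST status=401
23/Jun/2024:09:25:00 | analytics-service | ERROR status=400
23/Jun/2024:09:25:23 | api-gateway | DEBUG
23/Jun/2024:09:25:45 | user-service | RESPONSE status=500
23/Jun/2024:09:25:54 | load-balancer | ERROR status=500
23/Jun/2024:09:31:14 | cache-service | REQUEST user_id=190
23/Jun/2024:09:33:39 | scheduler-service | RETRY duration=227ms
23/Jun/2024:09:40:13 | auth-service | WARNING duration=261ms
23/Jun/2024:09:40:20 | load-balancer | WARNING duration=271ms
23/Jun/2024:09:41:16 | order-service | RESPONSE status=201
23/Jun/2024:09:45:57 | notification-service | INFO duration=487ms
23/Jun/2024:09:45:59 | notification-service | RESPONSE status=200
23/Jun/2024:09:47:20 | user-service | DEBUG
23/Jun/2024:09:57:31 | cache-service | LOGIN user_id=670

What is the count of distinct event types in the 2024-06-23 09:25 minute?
3

To count unique event types:

1. Filter events in the minute starting at 2024-06-23 09:25
2. Extract event types from matching entries
3. Count unique types: 3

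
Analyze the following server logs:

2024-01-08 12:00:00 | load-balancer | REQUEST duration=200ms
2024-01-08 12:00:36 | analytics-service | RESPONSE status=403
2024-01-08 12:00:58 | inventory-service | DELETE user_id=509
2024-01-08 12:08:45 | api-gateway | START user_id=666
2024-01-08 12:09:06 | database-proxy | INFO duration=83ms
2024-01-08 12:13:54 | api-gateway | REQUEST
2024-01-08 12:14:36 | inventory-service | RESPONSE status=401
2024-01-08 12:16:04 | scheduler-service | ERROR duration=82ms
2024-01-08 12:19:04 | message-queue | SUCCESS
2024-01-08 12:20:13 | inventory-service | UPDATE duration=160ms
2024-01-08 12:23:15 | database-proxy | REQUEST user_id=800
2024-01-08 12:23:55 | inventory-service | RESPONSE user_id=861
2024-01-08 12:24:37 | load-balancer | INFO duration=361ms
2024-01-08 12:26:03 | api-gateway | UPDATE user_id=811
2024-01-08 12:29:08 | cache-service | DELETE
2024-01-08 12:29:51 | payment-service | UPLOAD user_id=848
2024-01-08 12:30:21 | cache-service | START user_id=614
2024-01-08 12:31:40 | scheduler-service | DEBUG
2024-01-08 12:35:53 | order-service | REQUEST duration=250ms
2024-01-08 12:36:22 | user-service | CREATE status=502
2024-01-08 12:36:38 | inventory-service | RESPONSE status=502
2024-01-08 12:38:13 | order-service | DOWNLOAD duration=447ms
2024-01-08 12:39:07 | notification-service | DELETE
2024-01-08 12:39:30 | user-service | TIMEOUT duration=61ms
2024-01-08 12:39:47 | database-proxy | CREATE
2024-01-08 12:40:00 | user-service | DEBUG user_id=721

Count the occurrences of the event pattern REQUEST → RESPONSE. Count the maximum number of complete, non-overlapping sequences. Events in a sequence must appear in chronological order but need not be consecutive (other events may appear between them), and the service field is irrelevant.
4

To count sequences:

1. Look for pattern: REQUEST → RESPONSE
2. Greedily scan the log in chronological order, matching each sequence element in turn (ignoring service)
3. Each time the full pattern completes, increment the count and restart matching from the next event
4. Complete non-overlapping sequences found: 4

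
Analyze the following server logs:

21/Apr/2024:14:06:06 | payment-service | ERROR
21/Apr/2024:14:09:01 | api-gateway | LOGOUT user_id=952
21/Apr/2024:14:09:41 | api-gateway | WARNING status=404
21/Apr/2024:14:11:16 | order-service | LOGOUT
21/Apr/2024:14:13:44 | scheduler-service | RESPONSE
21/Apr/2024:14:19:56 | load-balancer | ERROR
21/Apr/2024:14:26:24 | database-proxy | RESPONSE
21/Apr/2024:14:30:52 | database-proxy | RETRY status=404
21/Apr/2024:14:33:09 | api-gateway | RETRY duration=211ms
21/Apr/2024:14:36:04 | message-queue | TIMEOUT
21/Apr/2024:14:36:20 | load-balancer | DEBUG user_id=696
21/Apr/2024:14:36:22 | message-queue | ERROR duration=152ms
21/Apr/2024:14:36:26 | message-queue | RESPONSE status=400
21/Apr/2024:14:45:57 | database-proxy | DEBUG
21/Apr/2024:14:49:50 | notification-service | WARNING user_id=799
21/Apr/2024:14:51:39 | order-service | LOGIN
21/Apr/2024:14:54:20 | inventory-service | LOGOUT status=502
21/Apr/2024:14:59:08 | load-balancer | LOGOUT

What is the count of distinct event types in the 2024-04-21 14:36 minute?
4

To count unique event types:

1. Filter events in the minute starting at 2024-04-21 14:36
2. Extract event types from matching entries
3. Count unique types: 4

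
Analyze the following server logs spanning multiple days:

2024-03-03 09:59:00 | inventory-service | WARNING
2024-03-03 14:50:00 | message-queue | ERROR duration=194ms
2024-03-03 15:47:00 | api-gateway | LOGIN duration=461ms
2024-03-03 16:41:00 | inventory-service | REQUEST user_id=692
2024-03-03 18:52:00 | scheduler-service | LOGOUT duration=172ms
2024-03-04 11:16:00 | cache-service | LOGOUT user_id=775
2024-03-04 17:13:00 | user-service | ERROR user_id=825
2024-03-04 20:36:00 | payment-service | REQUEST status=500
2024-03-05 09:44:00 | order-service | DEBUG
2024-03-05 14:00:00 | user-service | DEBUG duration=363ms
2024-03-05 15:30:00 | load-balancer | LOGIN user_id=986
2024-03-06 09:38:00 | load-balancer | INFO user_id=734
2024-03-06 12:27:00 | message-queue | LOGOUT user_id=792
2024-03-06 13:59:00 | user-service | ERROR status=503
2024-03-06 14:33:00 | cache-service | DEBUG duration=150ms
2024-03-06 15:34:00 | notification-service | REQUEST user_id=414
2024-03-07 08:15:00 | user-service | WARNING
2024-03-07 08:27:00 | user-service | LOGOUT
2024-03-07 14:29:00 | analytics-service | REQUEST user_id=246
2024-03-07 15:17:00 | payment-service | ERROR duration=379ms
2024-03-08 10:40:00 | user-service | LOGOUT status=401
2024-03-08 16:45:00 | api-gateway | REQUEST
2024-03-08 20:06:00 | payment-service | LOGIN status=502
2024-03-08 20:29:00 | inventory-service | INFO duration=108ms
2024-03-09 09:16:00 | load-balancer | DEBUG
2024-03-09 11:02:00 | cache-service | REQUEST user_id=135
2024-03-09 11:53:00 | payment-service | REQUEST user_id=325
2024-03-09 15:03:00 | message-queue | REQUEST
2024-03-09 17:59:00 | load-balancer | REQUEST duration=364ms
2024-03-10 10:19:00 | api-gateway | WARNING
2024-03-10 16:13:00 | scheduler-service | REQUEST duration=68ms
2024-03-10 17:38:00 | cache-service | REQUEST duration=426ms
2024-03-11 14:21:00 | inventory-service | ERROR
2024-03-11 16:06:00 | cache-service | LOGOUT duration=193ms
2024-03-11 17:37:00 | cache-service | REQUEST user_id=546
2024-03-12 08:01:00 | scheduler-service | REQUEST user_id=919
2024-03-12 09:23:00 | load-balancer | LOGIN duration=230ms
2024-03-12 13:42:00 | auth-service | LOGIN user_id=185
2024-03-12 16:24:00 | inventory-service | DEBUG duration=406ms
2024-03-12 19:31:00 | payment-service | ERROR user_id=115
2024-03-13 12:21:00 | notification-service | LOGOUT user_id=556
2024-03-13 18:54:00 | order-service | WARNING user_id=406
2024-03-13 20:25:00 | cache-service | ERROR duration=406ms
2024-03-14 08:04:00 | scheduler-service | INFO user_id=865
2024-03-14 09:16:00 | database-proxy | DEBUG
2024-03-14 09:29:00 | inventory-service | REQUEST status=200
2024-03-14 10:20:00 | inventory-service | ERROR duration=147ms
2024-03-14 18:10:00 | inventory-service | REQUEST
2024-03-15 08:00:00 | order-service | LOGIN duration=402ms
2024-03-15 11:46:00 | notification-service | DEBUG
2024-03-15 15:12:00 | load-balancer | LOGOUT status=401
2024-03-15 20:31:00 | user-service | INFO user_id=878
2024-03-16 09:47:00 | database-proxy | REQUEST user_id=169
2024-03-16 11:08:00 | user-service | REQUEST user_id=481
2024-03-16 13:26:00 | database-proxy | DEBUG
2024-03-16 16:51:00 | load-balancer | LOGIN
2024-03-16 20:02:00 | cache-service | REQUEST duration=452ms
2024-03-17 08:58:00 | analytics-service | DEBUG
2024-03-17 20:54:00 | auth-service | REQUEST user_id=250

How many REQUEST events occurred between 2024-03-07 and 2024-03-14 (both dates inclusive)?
12

To filter by date range:

1. Date range: 2024-03-07 through 2024-03-14, both dates inclusive
2. Filter for REQUEST events whose date falls in this range
3. Count matching events: 12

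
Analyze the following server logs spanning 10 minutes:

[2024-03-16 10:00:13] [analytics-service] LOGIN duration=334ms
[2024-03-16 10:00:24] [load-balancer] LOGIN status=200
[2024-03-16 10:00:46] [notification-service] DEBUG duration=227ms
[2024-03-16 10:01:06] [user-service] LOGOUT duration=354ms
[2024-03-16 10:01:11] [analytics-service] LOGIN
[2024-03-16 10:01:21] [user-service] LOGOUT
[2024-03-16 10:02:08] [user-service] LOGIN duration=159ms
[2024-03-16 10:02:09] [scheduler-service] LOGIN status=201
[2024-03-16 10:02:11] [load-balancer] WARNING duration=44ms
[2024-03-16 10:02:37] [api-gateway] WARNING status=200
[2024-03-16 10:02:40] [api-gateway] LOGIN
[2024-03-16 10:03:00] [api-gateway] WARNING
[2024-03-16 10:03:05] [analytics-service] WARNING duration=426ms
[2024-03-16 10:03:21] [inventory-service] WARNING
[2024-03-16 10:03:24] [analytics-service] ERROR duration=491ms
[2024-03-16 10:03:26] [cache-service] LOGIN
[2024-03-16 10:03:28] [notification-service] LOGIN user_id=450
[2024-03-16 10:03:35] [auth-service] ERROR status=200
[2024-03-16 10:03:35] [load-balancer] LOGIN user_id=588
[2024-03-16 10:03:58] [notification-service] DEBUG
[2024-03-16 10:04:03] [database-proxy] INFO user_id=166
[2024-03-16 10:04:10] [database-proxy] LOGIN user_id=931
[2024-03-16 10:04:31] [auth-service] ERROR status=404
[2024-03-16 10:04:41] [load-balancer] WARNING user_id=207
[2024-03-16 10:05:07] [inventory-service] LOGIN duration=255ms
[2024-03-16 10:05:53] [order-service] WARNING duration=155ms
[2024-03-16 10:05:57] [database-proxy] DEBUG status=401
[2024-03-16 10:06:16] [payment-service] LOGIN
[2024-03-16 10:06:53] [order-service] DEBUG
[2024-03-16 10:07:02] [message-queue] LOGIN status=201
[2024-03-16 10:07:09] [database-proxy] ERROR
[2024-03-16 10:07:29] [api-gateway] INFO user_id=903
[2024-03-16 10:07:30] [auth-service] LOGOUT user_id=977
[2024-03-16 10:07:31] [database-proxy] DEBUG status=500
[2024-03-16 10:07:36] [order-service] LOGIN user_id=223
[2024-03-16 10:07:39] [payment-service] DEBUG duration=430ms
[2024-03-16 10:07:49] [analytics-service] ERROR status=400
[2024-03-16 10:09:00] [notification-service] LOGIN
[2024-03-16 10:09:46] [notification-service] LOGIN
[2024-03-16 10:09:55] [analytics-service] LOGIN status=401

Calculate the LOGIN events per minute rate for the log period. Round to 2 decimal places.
1.7

To calculate the rate:

1. Count total LOGIN events: 17
2. Total time period: 10 minutes
3. Rate = 17 / 10 = 1.7 events per minute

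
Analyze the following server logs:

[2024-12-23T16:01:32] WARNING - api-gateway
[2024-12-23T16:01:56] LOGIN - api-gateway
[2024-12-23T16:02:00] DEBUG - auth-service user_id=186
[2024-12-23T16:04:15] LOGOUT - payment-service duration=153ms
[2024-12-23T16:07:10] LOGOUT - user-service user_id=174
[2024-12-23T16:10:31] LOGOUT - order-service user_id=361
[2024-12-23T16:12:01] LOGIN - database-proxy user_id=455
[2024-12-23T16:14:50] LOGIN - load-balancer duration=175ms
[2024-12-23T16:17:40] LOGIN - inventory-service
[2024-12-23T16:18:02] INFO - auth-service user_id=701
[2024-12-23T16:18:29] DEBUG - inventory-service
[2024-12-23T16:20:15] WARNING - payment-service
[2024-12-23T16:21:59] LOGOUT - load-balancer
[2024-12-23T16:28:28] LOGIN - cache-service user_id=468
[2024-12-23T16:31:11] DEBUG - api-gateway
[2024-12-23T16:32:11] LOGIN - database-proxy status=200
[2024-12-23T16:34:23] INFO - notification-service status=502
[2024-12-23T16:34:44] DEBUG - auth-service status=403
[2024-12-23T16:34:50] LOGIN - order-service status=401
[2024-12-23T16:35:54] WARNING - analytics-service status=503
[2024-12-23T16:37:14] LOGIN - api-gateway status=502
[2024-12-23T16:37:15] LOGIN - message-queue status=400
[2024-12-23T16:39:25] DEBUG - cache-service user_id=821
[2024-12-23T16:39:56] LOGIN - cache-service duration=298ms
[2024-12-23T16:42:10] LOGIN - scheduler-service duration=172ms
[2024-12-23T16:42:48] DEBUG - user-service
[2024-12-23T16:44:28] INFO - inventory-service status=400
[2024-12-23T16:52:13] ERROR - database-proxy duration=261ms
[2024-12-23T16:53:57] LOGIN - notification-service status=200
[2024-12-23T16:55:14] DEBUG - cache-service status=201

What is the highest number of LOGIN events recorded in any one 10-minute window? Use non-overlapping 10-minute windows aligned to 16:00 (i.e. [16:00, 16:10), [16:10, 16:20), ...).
5

To find the burst window:

1. Divide the log period into non-overlapping 10-minute windows starting at 16:00
2. Count LOGIN events in each window
3. Find the window with maximum count
4. Maximum events in a window: 5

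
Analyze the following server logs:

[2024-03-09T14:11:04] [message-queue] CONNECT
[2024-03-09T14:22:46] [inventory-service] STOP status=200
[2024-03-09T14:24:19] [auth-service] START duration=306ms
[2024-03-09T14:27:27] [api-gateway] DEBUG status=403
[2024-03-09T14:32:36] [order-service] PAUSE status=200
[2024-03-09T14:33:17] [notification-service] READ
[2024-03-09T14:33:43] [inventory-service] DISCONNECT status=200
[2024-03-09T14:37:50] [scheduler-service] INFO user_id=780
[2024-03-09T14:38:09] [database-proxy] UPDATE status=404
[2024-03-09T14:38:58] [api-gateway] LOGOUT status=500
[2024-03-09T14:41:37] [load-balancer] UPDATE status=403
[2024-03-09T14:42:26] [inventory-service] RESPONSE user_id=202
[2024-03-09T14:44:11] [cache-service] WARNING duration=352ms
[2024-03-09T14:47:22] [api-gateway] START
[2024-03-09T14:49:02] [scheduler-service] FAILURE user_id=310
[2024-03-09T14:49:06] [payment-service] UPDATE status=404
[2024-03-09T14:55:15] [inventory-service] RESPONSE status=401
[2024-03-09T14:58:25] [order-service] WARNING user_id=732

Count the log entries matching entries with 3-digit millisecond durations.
2

To find matching entries:

1. Pattern to match: entries with 3-digit millisecond durations
2. Scan each log entry for the pattern
3. Count matches: 2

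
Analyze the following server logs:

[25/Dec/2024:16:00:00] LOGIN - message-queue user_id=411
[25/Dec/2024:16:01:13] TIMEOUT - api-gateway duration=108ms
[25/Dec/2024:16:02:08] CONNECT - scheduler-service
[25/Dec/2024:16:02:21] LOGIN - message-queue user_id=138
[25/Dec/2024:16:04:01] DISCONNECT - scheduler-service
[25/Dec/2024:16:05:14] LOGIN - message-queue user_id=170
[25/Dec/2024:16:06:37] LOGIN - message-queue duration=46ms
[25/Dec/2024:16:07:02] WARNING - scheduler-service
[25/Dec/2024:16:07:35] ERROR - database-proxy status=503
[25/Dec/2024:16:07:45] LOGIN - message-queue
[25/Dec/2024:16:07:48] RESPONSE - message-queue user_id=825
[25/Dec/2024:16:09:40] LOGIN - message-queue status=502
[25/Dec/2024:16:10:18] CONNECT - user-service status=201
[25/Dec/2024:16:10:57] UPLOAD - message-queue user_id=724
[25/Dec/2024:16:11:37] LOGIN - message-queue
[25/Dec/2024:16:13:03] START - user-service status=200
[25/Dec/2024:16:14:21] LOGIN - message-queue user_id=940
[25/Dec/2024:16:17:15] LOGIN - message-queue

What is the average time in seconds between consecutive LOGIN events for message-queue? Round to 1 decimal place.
129.4

To calculate average interval:

1. Find all LOGIN events for message-queue in order
2. Calculate time gaps between consecutive events
3. Compute mean of gaps: 1035 / 8 = 129.4 seconds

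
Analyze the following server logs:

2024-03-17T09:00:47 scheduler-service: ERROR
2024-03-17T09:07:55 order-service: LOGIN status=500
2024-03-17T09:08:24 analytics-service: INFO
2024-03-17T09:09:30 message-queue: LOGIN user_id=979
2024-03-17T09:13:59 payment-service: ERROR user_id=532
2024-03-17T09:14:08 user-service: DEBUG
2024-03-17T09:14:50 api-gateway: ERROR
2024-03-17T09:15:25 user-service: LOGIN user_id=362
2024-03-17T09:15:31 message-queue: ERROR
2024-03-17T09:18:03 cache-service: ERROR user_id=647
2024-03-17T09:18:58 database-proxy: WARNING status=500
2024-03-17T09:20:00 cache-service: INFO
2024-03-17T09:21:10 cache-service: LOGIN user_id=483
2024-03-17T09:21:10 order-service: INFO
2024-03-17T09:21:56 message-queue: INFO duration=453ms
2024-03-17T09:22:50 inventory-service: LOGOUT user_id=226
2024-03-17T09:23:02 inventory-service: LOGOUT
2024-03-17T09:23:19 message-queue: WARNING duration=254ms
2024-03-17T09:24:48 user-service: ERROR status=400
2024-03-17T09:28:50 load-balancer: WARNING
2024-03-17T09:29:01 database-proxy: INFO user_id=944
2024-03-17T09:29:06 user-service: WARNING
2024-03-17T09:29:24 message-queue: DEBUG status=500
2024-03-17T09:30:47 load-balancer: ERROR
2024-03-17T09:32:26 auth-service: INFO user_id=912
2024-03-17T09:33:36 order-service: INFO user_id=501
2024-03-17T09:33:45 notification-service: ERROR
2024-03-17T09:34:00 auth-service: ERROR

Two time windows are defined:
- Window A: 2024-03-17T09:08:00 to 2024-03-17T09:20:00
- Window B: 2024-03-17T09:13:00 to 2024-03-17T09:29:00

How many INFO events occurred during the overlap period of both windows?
1

To find overlap events:

1. Window A: 2024-03-17T09:08:00 to 2024-03-17T09:20:00
2. Window B: 2024-03-17T09:13:00 to 2024-03-17T09:29:00
3. Overlap period: 2024-03-17T09:13:00 to 2024-03-17T09:20:00
4. Count INFO events in overlap: 1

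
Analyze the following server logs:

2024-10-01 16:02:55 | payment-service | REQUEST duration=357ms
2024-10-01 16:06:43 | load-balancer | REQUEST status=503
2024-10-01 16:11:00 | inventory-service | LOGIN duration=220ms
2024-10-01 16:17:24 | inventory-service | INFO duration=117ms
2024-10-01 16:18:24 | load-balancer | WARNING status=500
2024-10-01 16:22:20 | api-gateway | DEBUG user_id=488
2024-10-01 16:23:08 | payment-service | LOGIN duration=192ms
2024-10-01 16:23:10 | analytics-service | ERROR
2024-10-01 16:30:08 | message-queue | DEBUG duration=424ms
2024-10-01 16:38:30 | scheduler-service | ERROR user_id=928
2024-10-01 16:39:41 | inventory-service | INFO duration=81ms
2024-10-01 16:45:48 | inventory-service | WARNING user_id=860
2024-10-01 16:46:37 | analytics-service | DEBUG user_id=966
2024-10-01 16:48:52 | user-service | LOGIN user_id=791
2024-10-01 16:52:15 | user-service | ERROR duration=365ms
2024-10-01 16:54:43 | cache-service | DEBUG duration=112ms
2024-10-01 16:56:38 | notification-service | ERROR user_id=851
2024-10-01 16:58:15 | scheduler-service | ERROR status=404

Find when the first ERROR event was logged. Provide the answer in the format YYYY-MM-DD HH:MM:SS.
2024-10-01 16:23:10

To find the first event:

1. Filter for all ERROR events
2. Sort by timestamp
3. Select the first one
4. Timestamp: 2024-10-01 16:23:10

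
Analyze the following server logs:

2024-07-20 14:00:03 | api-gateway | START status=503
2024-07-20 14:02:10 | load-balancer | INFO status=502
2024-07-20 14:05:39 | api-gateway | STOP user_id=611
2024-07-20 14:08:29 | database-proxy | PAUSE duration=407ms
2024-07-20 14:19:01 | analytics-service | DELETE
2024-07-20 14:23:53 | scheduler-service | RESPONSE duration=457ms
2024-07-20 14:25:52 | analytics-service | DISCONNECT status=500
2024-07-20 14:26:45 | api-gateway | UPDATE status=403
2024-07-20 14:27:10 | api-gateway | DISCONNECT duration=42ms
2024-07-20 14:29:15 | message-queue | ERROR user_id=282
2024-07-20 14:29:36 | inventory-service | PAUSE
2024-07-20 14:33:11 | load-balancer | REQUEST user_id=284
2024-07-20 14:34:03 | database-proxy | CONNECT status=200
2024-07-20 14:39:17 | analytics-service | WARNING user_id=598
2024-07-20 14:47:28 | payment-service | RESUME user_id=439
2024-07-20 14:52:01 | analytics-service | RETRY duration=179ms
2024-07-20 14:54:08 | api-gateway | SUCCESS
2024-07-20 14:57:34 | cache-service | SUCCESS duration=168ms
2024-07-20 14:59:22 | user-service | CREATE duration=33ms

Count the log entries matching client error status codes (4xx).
1

To find matching entries:

1. Pattern to match: client error status codes (4xx)
2. Scan each log entry for the pattern
3. Count matches: 1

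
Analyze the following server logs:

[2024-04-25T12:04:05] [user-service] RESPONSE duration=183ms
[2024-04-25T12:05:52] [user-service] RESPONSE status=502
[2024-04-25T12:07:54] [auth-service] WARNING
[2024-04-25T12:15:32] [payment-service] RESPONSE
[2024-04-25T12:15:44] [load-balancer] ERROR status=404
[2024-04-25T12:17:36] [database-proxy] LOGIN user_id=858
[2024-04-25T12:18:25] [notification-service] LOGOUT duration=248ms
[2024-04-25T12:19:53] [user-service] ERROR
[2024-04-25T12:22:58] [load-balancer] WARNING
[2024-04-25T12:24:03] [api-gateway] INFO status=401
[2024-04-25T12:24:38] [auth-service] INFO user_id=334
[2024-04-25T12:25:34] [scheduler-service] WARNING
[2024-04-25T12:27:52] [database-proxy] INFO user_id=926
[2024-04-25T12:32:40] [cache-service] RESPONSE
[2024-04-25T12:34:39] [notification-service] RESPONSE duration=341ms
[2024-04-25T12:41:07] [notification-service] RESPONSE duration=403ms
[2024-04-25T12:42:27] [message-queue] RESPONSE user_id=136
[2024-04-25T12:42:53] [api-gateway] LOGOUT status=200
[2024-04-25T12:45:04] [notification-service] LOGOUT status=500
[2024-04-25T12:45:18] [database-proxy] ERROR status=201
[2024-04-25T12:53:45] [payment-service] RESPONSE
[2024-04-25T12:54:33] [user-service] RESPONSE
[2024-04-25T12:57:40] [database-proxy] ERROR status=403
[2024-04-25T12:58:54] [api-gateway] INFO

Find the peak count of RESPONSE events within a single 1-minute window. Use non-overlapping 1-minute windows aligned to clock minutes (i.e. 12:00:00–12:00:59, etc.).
1

To find the burst window:

1. Divide the log period into non-overlapping 1-minute windows starting at 12:00
2. Count RESPONSE events in each window
3. Find the window with maximum count
4. Maximum events in a window: 1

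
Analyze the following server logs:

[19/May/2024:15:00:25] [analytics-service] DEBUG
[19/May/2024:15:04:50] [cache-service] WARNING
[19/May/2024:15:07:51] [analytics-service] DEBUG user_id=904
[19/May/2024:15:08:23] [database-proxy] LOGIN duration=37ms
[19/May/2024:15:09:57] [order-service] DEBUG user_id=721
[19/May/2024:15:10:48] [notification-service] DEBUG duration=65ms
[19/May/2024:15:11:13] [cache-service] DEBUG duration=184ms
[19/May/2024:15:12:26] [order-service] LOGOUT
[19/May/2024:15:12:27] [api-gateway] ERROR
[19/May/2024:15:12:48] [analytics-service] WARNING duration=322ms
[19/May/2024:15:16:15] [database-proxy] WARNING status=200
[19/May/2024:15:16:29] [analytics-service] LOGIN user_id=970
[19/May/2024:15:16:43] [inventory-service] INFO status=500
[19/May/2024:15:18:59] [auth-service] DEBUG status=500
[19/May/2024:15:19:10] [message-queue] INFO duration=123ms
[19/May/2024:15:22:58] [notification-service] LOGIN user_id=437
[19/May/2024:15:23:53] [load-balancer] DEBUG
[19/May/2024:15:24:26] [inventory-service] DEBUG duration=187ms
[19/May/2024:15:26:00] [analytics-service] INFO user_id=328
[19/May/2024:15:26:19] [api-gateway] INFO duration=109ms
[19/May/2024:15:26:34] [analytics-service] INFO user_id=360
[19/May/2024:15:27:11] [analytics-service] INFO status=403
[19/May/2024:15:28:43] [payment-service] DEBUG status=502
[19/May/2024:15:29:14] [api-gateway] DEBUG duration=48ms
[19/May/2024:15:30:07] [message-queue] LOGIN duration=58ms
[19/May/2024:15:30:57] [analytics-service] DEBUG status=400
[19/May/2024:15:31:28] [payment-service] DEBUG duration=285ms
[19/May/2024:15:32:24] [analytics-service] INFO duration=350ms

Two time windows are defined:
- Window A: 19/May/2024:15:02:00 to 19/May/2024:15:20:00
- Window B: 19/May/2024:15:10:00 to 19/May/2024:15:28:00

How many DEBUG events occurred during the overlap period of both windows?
3

To find overlap events:

1. Window A: 19/May/2024:15:02:00 to 19/May/2024:15:20:00
2. Window B: 19/May/2024:15:10:00 to 19/May/2024:15:28:00
3. Overlap period: 19/May/2024:15:10:00 to 19/May/2024:15:20:00
4. Count DEBUG events in overlap: 3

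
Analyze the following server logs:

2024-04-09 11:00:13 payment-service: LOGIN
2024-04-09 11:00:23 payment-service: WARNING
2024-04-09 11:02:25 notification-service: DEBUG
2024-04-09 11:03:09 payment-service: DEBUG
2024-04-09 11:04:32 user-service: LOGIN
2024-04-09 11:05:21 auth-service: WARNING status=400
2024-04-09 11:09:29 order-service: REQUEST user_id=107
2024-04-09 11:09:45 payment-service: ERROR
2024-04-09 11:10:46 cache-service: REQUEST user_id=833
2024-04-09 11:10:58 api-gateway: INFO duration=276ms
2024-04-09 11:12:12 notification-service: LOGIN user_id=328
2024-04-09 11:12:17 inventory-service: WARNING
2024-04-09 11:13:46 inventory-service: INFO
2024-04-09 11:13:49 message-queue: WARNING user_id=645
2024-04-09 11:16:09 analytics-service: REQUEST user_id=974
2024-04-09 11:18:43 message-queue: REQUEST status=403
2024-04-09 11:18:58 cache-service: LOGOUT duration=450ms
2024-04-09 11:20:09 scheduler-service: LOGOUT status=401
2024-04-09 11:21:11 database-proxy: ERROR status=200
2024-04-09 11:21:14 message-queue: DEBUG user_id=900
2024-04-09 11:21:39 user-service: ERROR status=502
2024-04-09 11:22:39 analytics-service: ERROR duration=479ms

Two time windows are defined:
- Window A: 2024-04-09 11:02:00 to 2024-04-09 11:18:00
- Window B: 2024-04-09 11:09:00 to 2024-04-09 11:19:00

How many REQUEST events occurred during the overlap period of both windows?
3

To find overlap events:

1. Window A: 2024-04-09 11:02:00 to 2024-04-09 11:18:00
2. Window B: 2024-04-09 11:09:00 to 2024-04-09 11:19:00
3. Overlap period: 2024-04-09 11:09:00 to 2024-04-09 11:18:00
4. Count REQUEST events in overlap: 3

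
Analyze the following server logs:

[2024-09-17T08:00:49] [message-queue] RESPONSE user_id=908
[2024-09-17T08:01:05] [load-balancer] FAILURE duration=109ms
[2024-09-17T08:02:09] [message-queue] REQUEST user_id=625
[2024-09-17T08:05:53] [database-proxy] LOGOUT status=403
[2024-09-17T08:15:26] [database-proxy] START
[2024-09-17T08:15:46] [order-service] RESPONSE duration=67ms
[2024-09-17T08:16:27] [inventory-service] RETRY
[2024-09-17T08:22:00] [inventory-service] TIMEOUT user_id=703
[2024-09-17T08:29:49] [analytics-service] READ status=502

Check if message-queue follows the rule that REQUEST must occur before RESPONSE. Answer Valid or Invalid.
Invalid

To validate ordering:

1. Required order: REQUEST → RESPONSE
2. Rule: REQUEST must occur before RESPONSE
3. Check actual order of events for message-queue
4. Result: Invalid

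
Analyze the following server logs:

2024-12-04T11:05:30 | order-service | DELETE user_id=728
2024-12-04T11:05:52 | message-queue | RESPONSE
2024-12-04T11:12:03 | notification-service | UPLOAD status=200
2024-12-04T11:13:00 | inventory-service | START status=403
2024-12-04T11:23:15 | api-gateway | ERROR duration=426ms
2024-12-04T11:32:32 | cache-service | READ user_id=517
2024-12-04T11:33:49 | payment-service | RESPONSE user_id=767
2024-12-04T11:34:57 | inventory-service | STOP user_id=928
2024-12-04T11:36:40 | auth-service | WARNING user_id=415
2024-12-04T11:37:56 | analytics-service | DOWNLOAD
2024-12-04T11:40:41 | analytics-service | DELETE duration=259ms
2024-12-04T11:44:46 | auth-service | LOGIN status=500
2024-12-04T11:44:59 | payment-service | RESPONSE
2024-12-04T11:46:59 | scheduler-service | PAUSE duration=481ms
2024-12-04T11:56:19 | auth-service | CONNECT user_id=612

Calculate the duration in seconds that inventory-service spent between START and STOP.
1317

To calculate state duration:

1. Find START event for inventory-service: 2024-12-04T11:13:00
2. Find STOP event for inventory-service: 2024-12-04T11:34:57
3. Calculate duration: 2024-12-04T11:34:57 - 2024-12-04T11:13:00 = 1317 seconds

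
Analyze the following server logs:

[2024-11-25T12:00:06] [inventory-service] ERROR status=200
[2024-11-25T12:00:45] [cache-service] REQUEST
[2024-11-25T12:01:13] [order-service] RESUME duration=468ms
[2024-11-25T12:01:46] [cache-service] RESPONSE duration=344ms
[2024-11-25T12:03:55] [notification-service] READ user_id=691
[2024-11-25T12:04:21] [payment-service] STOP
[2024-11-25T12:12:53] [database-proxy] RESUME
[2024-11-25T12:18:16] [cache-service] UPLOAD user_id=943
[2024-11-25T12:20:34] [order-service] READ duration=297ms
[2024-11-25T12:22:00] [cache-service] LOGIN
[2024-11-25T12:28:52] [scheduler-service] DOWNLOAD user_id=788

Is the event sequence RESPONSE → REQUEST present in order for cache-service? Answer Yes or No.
No

To verify sequence order:

1. Find all events in sequence RESPONSE → REQUEST for cache-service
2. Extract their timestamps
3. Check if timestamps are in ascending order
4. Result: No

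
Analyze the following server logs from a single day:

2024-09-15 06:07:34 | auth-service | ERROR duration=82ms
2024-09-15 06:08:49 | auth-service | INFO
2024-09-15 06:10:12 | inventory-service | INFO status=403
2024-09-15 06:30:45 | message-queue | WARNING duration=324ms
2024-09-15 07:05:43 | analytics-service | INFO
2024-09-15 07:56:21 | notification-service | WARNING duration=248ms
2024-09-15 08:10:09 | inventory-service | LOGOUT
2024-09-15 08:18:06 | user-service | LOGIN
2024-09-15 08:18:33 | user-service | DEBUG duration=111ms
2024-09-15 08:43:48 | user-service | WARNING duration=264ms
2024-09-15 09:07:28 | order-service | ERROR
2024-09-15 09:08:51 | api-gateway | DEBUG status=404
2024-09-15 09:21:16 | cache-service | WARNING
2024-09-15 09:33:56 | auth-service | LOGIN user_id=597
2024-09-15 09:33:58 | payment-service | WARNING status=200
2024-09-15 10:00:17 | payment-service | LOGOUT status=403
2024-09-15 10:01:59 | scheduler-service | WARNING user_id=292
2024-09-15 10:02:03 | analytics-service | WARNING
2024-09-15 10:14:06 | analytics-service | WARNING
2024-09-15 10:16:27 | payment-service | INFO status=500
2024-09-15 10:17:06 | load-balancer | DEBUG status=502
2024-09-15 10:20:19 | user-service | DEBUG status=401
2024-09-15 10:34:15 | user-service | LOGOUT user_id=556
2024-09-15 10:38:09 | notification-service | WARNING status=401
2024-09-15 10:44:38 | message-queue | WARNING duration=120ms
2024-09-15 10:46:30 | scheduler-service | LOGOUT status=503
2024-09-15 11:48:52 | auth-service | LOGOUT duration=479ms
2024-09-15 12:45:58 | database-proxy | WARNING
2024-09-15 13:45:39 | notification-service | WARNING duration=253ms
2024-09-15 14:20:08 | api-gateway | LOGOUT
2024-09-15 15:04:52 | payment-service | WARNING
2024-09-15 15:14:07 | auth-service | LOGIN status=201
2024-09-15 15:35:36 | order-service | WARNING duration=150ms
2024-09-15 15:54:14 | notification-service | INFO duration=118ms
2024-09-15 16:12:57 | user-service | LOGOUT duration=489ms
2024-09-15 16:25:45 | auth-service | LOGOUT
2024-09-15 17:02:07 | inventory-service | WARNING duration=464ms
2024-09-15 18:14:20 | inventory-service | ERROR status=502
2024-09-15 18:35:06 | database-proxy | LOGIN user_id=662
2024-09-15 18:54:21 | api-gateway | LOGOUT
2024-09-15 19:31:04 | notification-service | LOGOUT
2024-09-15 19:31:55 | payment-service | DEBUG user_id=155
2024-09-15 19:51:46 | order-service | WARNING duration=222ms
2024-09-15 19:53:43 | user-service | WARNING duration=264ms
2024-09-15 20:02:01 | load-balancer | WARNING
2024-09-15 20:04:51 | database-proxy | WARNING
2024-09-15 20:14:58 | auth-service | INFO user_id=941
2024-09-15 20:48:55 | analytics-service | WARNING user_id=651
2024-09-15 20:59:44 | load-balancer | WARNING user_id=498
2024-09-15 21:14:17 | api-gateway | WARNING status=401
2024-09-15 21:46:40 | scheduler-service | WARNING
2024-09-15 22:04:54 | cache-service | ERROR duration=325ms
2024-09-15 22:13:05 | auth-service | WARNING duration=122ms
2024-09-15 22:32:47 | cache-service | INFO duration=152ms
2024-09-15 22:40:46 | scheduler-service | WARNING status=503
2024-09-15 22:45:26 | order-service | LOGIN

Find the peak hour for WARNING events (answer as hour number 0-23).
10

To find the peak hour:

1. Group all WARNING events by hour
2. Count events in each hour
3. Find hour with maximum count
4. Peak hour: 10 (with 5 events)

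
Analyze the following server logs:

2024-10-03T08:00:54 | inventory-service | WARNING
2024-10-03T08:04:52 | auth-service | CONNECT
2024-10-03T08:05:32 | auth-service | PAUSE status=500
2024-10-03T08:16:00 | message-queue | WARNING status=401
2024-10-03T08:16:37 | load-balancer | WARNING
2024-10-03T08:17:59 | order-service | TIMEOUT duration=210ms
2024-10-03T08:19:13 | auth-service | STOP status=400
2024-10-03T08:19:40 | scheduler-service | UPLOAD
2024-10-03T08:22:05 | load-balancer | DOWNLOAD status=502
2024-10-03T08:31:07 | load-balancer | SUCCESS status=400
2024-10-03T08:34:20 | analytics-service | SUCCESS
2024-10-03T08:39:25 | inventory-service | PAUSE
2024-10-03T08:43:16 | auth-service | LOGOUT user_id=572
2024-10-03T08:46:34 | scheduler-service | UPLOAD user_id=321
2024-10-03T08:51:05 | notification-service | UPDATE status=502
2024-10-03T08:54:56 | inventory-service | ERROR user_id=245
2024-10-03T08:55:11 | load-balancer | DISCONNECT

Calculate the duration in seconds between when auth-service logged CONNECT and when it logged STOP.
861

To find the time between events:

1. Locate the first CONNECT event for auth-service: 2024-10-03T08:04:52
2. Locate the first STOP event for auth-service: 2024-10-03T08:19:13
3. Calculate the difference: 2024-10-03T08:19:13 - 2024-10-03T08:04:52 = 861 seconds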